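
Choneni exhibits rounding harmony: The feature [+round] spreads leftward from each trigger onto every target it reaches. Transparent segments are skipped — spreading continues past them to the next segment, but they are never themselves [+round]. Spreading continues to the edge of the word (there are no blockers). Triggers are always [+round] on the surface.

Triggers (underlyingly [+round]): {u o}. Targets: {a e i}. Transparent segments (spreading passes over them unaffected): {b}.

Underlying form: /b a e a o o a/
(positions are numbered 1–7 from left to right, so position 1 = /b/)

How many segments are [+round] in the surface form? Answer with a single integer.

From /o/ at 5 leftward: 4 /a/ → [+round]; 3 /e/ → [+round]; 2 /a/ → [+round]; 1 /b/ transparent; word edge.
From /o/ at 6 leftward: 5 /o/ is itself a trigger — this domain ends here.
Target with no active source: position 7 stays [-round].
[+round] positions on the surface: 2 3 4 5 6.

5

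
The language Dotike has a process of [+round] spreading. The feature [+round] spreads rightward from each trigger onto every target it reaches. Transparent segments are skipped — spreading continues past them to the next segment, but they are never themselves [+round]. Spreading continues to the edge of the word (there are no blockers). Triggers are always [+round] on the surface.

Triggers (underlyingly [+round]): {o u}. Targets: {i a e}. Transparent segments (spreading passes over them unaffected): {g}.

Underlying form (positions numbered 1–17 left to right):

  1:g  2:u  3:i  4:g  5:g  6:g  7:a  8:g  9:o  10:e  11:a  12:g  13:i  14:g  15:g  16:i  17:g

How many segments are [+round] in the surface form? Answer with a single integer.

8

From /u/ at 2 rightward: 3 /i/ → [+round]; 4 /g/ transparent; 5 /g/ transparent; 6 /g/ transparent; 7 /a/ → [+round]; 8 /g/ transparent; 9 /o/ is itself a trigger — this domain ends here.
From /o/ at 9 rightward: 10 /e/ → [+round]; 11 /a/ → [+round]; 12 /g/ transparent; 13 /i/ → [+round]; 14 /g/ transparent; 15 /g/ transparent; 16 /i/ → [+round]; 17 /g/ transparent; word edge.
[+round] positions on the surface: 2 3 7 9 10 11 13 16.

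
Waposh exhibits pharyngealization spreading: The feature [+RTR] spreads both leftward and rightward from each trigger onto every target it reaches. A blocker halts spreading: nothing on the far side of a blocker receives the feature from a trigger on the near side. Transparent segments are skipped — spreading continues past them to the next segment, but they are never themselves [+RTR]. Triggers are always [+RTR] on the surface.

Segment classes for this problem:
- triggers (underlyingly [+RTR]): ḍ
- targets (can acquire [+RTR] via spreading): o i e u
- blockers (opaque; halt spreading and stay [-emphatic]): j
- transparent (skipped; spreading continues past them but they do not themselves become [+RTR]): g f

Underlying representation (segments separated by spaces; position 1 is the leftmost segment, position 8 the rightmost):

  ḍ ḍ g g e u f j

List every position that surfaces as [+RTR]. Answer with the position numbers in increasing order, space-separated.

From /ḍ/ at 1 rightward: 2 /ḍ/ is itself a trigger — this domain ends here.
From /ḍ/ at 1 leftward: word edge.
From /ḍ/ at 2 rightward: 3 /g/ transparent; 4 /g/ transparent; 5 /e/ → [+RTR]; 6 /u/ → [+RTR]; 7 /f/ transparent; 8 /j/ blocks.
From /ḍ/ at 2 leftward: 1 /ḍ/ is itself a trigger — this domain ends here.

1 2 5 6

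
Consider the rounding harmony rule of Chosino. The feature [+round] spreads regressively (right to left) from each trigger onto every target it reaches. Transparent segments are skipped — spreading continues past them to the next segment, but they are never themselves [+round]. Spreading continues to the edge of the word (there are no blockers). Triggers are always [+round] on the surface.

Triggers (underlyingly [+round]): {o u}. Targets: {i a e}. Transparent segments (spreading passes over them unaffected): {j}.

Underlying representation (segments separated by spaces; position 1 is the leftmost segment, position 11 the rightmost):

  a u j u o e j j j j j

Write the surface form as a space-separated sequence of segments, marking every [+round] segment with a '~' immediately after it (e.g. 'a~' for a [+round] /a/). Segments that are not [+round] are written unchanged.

From /u/ at 2 leftward: 1 /a/ → [+round]; word edge.
From /u/ at 4 leftward: 3 /j/ transparent; 2 /u/ is itself a trigger — this domain ends here.
From /o/ at 5 leftward: 4 /u/ is itself a trigger — this domain ends here.
Target with no active source: position 6 stays [-round].
[+round] positions on the surface: 1 2 4 5.

a~ u~ j u~ o~ e j j j j j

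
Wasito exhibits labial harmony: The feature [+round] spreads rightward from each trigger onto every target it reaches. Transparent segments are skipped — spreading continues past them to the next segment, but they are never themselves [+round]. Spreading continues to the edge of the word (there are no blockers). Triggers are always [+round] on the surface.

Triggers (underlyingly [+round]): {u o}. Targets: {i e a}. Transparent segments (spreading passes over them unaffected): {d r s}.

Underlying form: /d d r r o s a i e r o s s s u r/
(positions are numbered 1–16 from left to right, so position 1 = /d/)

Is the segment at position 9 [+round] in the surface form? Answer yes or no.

yes

From /o/ at 5 rightward: 6 /s/ transparent; 7 /a/ → [+round]; 8 /i/ → [+round]; 9 /e/ → [+round]; 10 /r/ transparent; 11 /o/ is itself a trigger — this domain ends here.
From /o/ at 11 rightward: 12 /s/ transparent; 13 /s/ transparent; 14 /s/ transparent; 15 /u/ is itself a trigger — this domain ends here.
From /u/ at 15 rightward: 16 /r/ transparent; word edge.
[+round] positions on the surface: 5 7 8 9 11 15.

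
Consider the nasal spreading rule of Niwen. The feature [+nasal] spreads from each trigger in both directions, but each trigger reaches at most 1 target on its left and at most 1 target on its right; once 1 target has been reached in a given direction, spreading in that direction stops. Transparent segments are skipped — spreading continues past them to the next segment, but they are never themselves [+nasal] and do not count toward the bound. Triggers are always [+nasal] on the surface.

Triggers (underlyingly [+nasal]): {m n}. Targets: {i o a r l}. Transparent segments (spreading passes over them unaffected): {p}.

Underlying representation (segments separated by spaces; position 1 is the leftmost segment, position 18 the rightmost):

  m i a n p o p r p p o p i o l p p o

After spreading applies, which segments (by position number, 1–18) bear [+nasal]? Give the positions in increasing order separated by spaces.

From /m/ at 1 rightward: 2 /i/ → [+nasal]; bound reached.
From /m/ at 1 leftward: word edge.
From /n/ at 4 rightward: 5 /p/ transparent; 6 /o/ → [+nasal]; bound reached.
From /n/ at 4 leftward: 3 /a/ → [+nasal]; bound reached.
Targets with no active source: positions 8 11 13 14 15 18 stay [-nasal].

1 2 3 4 6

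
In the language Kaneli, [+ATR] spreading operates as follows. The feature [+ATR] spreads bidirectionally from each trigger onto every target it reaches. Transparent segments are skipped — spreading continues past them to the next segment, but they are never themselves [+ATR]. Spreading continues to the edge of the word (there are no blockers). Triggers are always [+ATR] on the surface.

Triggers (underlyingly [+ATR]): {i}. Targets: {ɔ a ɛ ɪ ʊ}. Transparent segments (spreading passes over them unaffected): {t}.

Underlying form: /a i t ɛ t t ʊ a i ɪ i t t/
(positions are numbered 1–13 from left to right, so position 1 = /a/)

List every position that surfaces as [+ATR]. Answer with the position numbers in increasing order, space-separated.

From /i/ at 2 rightward: 3 /t/ transparent; 4 /ɛ/ → [+ATR]; 5 /t/ transparent; 6 /t/ transparent; 7 /ʊ/ → [+ATR]; 8 /a/ → [+ATR]; 9 /i/ is itself a trigger — this domain ends here.
From /i/ at 2 leftward: 1 /a/ → [+ATR]; word edge.
From /i/ at 9 rightward: 10 /ɪ/ → [+ATR]; 11 /i/ is itself a trigger — this domain ends here.
From /i/ at 9 leftward: 8 /a/ → [+ATR]; 7 /ʊ/ → [+ATR]; 6 /t/ transparent; 5 /t/ transparent; 4 /ɛ/ → [+ATR]; 3 /t/ transparent; 2 /i/ is itself a trigger — this domain ends here.
From /i/ at 11 rightward: 12 /t/ transparent; 13 /t/ transparent; word edge.
From /i/ at 11 leftward: 10 /ɪ/ → [+ATR]; 9 /i/ is itself a trigger — this domain ends here.

1 2 4 7 8 9 10 11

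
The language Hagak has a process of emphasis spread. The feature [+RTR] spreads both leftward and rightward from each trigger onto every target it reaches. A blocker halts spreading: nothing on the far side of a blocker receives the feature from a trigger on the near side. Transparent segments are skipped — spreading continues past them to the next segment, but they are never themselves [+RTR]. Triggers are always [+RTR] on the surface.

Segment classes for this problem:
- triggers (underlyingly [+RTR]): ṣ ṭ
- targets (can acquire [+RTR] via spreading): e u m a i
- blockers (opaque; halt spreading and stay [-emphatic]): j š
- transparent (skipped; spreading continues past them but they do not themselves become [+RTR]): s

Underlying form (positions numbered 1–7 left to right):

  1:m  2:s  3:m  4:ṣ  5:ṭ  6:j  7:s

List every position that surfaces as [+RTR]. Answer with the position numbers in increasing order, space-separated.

1 3 4 5

From /ṣ/ at 4 rightward: 5 /ṭ/ is itself a trigger — this domain ends here.
From /ṣ/ at 4 leftward: 3 /m/ → [+RTR]; 2 /s/ transparent; 1 /m/ → [+RTR]; word edge.
From /ṭ/ at 5 rightward: 6 /j/ blocks.
From /ṭ/ at 5 leftward: 4 /ṣ/ is itself a trigger — this domain ends here.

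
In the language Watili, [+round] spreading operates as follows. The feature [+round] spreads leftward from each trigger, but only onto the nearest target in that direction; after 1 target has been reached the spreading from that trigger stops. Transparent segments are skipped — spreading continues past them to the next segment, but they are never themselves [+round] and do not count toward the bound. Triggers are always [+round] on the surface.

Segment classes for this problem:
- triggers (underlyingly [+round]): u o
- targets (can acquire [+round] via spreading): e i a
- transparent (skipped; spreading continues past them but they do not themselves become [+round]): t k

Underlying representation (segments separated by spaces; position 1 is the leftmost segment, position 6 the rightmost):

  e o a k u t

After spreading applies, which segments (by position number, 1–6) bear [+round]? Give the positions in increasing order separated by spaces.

1 2 3 5

From /o/ at 2 leftward: 1 /e/ → [+round]; bound reached.
From /u/ at 5 leftward: 4 /k/ transparent; 3 /a/ → [+round]; bound reached.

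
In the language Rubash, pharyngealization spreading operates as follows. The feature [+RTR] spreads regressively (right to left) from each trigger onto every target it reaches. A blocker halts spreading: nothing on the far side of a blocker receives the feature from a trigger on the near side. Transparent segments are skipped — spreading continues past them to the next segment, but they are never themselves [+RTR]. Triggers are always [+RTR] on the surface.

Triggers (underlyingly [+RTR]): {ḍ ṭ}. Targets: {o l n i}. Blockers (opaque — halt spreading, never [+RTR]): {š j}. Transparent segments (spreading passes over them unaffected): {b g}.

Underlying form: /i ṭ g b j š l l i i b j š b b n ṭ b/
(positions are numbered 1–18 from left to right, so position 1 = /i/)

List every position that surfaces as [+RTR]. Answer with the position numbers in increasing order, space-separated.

From /ṭ/ at 2 leftward: 1 /i/ → [+RTR]; word edge.
From /ṭ/ at 17 leftward: 16 /n/ → [+RTR]; 15 /b/ transparent; 14 /b/ transparent; 13 /š/ blocks.
Targets with no active source: positions 7 8 9 10 stay [-emphatic].

1 2 16 17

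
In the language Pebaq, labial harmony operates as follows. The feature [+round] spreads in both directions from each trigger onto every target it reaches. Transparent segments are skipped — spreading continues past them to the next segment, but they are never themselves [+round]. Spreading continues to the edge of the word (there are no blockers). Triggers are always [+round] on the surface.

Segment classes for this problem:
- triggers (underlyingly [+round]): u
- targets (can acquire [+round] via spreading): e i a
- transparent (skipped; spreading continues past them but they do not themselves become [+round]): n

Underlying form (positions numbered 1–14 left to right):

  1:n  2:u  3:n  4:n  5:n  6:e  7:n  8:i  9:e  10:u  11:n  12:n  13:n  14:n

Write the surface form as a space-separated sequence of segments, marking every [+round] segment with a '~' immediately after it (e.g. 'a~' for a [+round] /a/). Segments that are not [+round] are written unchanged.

n u~ n n n e~ n i~ e~ u~ n n n n

From /u/ at 2 rightward: 3 /n/ transparent; 4 /n/ transparent; 5 /n/ transparent; 6 /e/ → [+round]; 7 /n/ transparent; 8 /i/ → [+round]; 9 /e/ → [+round]; 10 /u/ is itself a trigger — this domain ends here.
From /u/ at 2 leftward: 1 /n/ transparent; word edge.
From /u/ at 10 rightward: 11 /n/ transparent; 12 /n/ transparent; 13 /n/ transparent; 14 /n/ transparent; word edge.
From /u/ at 10 leftward: 9 /e/ → [+round]; 8 /i/ → [+round]; 7 /n/ transparent; 6 /e/ → [+round]; 5 /n/ transparent; 4 /n/ transparent; 3 /n/ transparent; 2 /u/ is itself a trigger — this domain ends here.
[+round] positions on the surface: 2 6 8 9 10.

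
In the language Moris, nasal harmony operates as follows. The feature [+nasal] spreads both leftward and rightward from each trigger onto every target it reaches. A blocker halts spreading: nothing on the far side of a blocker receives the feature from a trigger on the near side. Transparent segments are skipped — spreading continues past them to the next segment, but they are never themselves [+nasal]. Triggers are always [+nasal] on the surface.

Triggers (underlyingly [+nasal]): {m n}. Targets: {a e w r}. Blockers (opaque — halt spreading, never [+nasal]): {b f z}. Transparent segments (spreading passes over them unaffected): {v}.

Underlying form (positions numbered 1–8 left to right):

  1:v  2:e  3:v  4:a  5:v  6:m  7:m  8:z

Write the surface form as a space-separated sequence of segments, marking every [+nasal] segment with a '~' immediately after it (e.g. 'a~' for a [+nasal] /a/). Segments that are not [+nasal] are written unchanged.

v e~ v a~ v m~ m~ z

From /m/ at 6 rightward: 7 /m/ is itself a trigger — this domain ends here.
From /m/ at 6 leftward: 5 /v/ transparent; 4 /a/ → [+nasal]; 3 /v/ transparent; 2 /e/ → [+nasal]; 1 /v/ transparent; word edge.
From /m/ at 7 rightward: 8 /z/ blocks.
From /m/ at 7 leftward: 6 /m/ is itself a trigger — this domain ends here.
[+nasal] positions on the surface: 2 4 6 7.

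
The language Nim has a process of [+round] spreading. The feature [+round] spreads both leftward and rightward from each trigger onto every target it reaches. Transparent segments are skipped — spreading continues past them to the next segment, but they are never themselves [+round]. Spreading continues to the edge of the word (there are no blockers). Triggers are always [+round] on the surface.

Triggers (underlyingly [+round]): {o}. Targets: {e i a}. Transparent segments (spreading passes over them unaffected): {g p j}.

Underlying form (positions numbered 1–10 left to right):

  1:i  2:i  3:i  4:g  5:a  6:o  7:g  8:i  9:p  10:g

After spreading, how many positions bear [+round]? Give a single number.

From /o/ at 6 rightward: 7 /g/ transparent; 8 /i/ → [+round]; 9 /p/ transparent; 10 /g/ transparent; word edge.
From /o/ at 6 leftward: 5 /a/ → [+round]; 4 /g/ transparent; 3 /i/ → [+round]; 2 /i/ → [+round]; 1 /i/ → [+round]; word edge.
[+round] positions on the surface: 1 2 3 5 6 8.

6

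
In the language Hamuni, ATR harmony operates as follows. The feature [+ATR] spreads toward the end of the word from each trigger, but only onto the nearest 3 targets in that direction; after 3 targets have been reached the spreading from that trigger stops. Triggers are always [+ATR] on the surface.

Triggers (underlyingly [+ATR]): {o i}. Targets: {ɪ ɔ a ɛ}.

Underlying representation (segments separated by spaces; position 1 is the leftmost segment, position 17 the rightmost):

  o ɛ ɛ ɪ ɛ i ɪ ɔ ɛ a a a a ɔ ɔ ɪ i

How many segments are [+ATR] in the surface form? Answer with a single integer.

9

From /o/ at 1 rightward: 2 /ɛ/ → [+ATR]; 3 /ɛ/ → [+ATR]; 4 /ɪ/ → [+ATR]; bound reached.
From /i/ at 6 rightward: 7 /ɪ/ → [+ATR]; 8 /ɔ/ → [+ATR]; 9 /ɛ/ → [+ATR]; bound reached.
From /i/ at 17 rightward: word edge.
Targets with no active source: positions 5 10 11 12 13 14 15 16 stay [-ATR].
[+ATR] positions on the surface: 1 2 3 4 6 7 8 9 17.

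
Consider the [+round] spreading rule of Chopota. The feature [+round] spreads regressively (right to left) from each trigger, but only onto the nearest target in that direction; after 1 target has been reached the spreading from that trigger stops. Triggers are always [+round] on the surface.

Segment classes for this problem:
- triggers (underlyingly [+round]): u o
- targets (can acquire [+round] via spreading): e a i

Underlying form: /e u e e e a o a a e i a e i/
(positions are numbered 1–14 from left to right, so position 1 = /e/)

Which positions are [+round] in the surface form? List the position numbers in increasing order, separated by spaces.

1 2 6 7

From /u/ at 2 leftward: 1 /e/ → [+round]; bound reached.
From /o/ at 7 leftward: 6 /a/ → [+round]; bound reached.
Targets with no active source: positions 3 4 5 8 9 10 11 12 13 14 stay [-round].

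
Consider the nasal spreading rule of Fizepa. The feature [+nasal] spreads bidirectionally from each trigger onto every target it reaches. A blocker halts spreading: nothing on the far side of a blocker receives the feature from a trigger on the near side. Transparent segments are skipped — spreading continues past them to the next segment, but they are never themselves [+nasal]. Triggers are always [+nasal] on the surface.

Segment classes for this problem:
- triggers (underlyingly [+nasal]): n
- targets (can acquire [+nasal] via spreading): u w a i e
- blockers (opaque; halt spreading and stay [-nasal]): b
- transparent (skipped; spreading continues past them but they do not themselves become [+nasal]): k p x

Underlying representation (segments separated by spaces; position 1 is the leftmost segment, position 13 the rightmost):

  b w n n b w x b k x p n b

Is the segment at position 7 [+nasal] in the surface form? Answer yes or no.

From /n/ at 3 rightward: 4 /n/ is itself a trigger — this domain ends here.
From /n/ at 3 leftward: 2 /w/ → [+nasal]; 1 /b/ blocks.
From /n/ at 4 rightward: 5 /b/ blocks.
From /n/ at 4 leftward: 3 /n/ is itself a trigger — this domain ends here.
From /n/ at 12 rightward: 13 /b/ blocks.
From /n/ at 12 leftward: 11 /p/ transparent; 10 /x/ transparent; 9 /k/ transparent; 8 /b/ blocks.
Target with no active source: position 6 stays [-nasal].
[+nasal] positions on the surface: 2 3 4 12.

no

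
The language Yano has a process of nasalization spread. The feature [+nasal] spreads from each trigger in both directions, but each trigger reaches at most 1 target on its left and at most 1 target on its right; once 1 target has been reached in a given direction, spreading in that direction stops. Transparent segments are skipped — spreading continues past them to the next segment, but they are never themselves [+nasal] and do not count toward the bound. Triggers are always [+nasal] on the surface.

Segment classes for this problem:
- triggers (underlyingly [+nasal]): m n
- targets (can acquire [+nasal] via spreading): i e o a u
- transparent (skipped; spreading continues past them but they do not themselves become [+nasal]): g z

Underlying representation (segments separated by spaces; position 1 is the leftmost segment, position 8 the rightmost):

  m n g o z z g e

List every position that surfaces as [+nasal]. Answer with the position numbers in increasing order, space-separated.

1 2 4

From /m/ at 1 rightward: 2 /n/ is itself a trigger — this domain ends here.
From /m/ at 1 leftward: word edge.
From /n/ at 2 rightward: 3 /g/ transparent; 4 /o/ → [+nasal]; bound reached.
From /n/ at 2 leftward: 1 /m/ is itself a trigger — this domain ends here.
Target with no active source: position 8 stays [-nasal].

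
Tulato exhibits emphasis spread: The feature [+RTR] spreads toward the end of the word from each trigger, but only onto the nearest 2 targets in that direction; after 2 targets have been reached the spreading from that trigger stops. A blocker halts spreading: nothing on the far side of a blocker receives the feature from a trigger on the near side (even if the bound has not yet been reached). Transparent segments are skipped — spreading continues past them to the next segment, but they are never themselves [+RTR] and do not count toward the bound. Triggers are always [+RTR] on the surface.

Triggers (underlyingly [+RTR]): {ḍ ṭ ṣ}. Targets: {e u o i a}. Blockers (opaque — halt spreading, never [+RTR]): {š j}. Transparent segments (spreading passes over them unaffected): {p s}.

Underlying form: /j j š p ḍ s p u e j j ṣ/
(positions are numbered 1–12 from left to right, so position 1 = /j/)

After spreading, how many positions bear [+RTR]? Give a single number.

From /ḍ/ at 5 rightward: 6 /s/ transparent; 7 /p/ transparent; 8 /u/ → [+RTR]; 9 /e/ → [+RTR]; bound reached.
From /ṣ/ at 12 rightward: word edge.
[+RTR] positions on the surface: 5 8 9 12.

4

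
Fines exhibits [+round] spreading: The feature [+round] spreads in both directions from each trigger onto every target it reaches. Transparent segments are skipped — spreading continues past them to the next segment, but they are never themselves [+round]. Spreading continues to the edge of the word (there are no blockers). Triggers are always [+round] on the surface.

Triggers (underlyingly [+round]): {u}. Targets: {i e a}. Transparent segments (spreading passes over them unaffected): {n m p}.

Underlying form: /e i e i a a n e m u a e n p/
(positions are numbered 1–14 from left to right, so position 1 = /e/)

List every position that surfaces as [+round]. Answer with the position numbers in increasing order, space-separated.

From /u/ at 10 rightward: 11 /a/ → [+round]; 12 /e/ → [+round]; 13 /n/ transparent; 14 /p/ transparent; word edge.
From /u/ at 10 leftward: 9 /m/ transparent; 8 /e/ → [+round]; 7 /n/ transparent; 6 /a/ → [+round]; 5 /a/ → [+round]; 4 /i/ → [+round]; 3 /e/ → [+round]; 2 /i/ → [+round]; 1 /e/ → [+round]; word edge.

1 2 3 4 5 6 8 10 11 12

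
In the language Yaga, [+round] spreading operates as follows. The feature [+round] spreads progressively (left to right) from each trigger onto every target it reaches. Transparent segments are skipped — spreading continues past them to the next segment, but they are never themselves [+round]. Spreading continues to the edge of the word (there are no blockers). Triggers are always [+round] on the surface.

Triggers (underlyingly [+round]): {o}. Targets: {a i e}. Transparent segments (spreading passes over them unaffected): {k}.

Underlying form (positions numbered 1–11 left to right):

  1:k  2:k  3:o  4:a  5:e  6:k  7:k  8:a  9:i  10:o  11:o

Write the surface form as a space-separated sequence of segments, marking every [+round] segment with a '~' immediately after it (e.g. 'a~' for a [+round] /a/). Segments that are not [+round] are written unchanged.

k k o~ a~ e~ k k a~ i~ o~ o~

From /o/ at 3 rightward: 4 /a/ → [+round]; 5 /e/ → [+round]; 6 /k/ transparent; 7 /k/ transparent; 8 /a/ → [+round]; 9 /i/ → [+round]; 10 /o/ is itself a trigger — this domain ends here.
From /o/ at 10 rightward: 11 /o/ is itself a trigger — this domain ends here.
From /o/ at 11 rightward: word edge.
[+round] positions on the surface: 3 4 5 8 9 10 11.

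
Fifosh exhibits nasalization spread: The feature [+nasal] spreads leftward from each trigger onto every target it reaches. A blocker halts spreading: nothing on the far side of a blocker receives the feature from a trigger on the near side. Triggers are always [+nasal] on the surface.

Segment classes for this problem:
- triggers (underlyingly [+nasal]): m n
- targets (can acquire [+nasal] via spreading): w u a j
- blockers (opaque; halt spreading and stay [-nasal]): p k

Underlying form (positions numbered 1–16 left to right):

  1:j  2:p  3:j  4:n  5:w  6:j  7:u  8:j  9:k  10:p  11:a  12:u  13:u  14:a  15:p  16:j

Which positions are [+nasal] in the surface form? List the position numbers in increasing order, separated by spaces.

3 4

From /n/ at 4 leftward: 3 /j/ → [+nasal]; 2 /p/ blocks.
Targets with no active source: positions 1 5 6 7 8 11 12 13 14 16 stay [-nasal].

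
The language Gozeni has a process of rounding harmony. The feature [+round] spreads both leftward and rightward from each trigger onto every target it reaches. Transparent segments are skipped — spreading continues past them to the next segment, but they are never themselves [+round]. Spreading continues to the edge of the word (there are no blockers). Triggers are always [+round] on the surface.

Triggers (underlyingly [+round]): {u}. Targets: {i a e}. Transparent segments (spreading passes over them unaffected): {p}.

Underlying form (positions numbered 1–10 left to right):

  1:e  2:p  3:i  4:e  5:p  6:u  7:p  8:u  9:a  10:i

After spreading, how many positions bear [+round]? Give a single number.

7

From /u/ at 6 rightward: 7 /p/ transparent; 8 /u/ is itself a trigger — this domain ends here.
From /u/ at 6 leftward: 5 /p/ transparent; 4 /e/ → [+round]; 3 /i/ → [+round]; 2 /p/ transparent; 1 /e/ → [+round]; word edge.
From /u/ at 8 rightward: 9 /a/ → [+round]; 10 /i/ → [+round]; word edge.
From /u/ at 8 leftward: 7 /p/ transparent; 6 /u/ is itself a trigger — this domain ends here.
[+round] positions on the surface: 1 3 4 6 8 9 10.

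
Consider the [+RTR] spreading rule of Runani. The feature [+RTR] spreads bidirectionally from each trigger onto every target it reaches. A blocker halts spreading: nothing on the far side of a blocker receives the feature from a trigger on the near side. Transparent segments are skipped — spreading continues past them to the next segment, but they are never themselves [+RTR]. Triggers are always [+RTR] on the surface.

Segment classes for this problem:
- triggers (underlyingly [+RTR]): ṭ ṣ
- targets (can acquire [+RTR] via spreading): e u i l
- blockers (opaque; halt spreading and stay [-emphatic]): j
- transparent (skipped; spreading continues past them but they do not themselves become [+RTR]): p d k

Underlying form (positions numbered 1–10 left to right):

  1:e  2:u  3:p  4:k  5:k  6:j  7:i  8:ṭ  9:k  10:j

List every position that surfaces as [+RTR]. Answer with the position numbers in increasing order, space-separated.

From /ṭ/ at 8 rightward: 9 /k/ transparent; 10 /j/ blocks.
From /ṭ/ at 8 leftward: 7 /i/ → [+RTR]; 6 /j/ blocks.
Targets with no active source: positions 1 2 stay [-emphatic].

7 8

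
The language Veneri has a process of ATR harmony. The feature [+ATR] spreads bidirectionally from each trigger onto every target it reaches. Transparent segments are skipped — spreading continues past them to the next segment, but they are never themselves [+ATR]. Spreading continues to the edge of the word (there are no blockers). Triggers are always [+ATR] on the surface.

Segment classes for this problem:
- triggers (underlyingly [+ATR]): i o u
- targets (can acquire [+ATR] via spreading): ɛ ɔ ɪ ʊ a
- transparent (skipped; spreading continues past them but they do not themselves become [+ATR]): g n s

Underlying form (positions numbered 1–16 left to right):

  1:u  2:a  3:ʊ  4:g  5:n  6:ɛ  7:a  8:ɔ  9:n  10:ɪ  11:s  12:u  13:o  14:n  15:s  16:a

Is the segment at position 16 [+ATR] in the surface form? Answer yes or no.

yes

From /u/ at 1 rightward: 2 /a/ → [+ATR]; 3 /ʊ/ → [+ATR]; 4 /g/ transparent; 5 /n/ transparent; 6 /ɛ/ → [+ATR]; 7 /a/ → [+ATR]; 8 /ɔ/ → [+ATR]; 9 /n/ transparent; 10 /ɪ/ → [+ATR]; 11 /s/ transparent; 12 /u/ is itself a trigger — this domain ends here.
From /u/ at 1 leftward: word edge.
From /u/ at 12 rightward: 13 /o/ is itself a trigger — this domain ends here.
From /u/ at 12 leftward: 11 /s/ transparent; 10 /ɪ/ → [+ATR]; 9 /n/ transparent; 8 /ɔ/ → [+ATR]; 7 /a/ → [+ATR]; 6 /ɛ/ → [+ATR]; 5 /n/ transparent; 4 /g/ transparent; 3 /ʊ/ → [+ATR]; 2 /a/ → [+ATR]; 1 /u/ is itself a trigger — this domain ends here.
From /o/ at 13 rightward: 14 /n/ transparent; 15 /s/ transparent; 16 /a/ → [+ATR]; word edge.
From /o/ at 13 leftward: 12 /u/ is itself a trigger — this domain ends here.
[+ATR] positions on the surface: 1 2 3 6 7 8 10 12 13 16.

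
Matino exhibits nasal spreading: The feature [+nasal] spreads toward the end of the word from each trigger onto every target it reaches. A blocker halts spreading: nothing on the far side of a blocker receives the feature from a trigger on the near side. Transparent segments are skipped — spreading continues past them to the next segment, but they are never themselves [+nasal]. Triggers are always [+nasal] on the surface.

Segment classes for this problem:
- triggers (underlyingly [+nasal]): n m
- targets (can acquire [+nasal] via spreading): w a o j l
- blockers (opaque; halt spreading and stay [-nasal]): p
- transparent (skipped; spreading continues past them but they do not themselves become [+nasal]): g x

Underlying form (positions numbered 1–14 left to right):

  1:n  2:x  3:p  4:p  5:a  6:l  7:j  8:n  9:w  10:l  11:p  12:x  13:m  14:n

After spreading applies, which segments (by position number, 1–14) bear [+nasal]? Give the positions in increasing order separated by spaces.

1 8 9 10 13 14

From /n/ at 1 rightward: 2 /x/ transparent; 3 /p/ blocks.
From /n/ at 8 rightward: 9 /w/ → [+nasal]; 10 /l/ → [+nasal]; 11 /p/ blocks.
From /m/ at 13 rightward: 14 /n/ is itself a trigger — this domain ends here.
From /n/ at 14 rightward: word edge.
Targets with no active source: positions 5 6 7 stay [-nasal].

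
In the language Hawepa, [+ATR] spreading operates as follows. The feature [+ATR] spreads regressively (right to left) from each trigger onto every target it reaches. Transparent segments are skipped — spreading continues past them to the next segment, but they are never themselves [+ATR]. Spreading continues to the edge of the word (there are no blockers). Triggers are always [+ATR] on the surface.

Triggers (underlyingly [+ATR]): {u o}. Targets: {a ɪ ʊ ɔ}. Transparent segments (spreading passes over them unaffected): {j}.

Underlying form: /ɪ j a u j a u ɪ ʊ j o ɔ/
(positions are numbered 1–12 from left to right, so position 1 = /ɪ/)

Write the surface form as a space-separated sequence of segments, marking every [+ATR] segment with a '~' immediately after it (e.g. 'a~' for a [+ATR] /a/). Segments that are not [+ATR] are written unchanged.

From /u/ at 4 leftward: 3 /a/ → [+ATR]; 2 /j/ transparent; 1 /ɪ/ → [+ATR]; word edge.
From /u/ at 7 leftward: 6 /a/ → [+ATR]; 5 /j/ transparent; 4 /u/ is itself a trigger — this domain ends here.
From /o/ at 11 leftward: 10 /j/ transparent; 9 /ʊ/ → [+ATR]; 8 /ɪ/ → [+ATR]; 7 /u/ is itself a trigger — this domain ends here.
Target with no active source: position 12 stays [-ATR].
[+ATR] positions on the surface: 1 3 4 6 7 8 9 11.

ɪ~ j a~ u~ j a~ u~ ɪ~ ʊ~ j o~ ɔ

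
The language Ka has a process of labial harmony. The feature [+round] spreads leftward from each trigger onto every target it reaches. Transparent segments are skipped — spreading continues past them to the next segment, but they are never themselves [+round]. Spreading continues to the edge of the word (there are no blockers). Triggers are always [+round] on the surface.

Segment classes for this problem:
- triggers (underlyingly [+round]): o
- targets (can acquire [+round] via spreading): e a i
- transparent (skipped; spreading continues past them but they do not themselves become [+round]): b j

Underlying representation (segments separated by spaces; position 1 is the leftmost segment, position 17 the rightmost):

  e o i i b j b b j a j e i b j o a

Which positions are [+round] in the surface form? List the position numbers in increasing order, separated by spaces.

From /o/ at 2 leftward: 1 /e/ → [+round]; word edge.
From /o/ at 16 leftward: 15 /j/ transparent; 14 /b/ transparent; 13 /i/ → [+round]; 12 /e/ → [+round]; 11 /j/ transparent; 10 /a/ → [+round]; 9 /j/ transparent; 8 /b/ transparent; 7 /b/ transparent; 6 /j/ transparent; 5 /b/ transparent; 4 /i/ → [+round]; 3 /i/ → [+round]; 2 /o/ is itself a trigger — this domain ends here.
Target with no active source: position 17 stays [-round].

1 2 3 4 10 12 13 16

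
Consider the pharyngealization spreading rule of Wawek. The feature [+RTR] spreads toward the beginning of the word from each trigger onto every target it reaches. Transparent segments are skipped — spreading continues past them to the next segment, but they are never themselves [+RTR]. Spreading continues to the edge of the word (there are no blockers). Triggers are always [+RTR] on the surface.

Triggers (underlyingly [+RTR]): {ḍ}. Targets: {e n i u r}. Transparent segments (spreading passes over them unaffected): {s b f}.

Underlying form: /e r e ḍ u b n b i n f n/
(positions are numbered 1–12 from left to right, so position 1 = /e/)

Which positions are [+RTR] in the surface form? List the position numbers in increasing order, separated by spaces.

1 2 3 4

From /ḍ/ at 4 leftward: 3 /e/ → [+RTR]; 2 /r/ → [+RTR]; 1 /e/ → [+RTR]; word edge.
Targets with no active source: positions 5 7 9 10 12 stay [-emphatic].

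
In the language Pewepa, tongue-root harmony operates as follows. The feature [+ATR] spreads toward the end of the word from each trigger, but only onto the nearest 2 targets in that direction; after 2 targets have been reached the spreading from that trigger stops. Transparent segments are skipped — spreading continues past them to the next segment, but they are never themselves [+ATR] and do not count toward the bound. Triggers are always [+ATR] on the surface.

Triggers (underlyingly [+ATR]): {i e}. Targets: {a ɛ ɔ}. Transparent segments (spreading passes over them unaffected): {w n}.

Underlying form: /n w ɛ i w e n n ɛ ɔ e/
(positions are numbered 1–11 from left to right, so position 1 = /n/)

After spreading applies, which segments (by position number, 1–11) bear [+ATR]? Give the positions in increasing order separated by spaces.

4 6 9 10 11

From /i/ at 4 rightward: 5 /w/ transparent; 6 /e/ is itself a trigger — this domain ends here.
From /e/ at 6 rightward: 7 /n/ transparent; 8 /n/ transparent; 9 /ɛ/ → [+ATR]; 10 /ɔ/ → [+ATR]; bound reached.
From /e/ at 11 rightward: word edge.
Target with no active source: position 3 stays [-ATR].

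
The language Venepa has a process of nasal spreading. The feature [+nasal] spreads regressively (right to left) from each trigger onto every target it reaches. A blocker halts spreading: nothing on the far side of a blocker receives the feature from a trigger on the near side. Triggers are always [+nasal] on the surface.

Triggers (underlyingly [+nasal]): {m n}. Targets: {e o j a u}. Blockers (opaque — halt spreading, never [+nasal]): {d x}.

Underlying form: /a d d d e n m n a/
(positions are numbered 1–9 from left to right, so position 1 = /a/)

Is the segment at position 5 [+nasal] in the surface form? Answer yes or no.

yes

From /n/ at 6 leftward: 5 /e/ → [+nasal]; 4 /d/ blocks.
From /m/ at 7 leftward: 6 /n/ is itself a trigger — this domain ends here.
From /n/ at 8 leftward: 7 /m/ is itself a trigger — this domain ends here.
Targets with no active source: positions 1 9 stay [-nasal].
[+nasal] positions on the surface: 5 6 7 8.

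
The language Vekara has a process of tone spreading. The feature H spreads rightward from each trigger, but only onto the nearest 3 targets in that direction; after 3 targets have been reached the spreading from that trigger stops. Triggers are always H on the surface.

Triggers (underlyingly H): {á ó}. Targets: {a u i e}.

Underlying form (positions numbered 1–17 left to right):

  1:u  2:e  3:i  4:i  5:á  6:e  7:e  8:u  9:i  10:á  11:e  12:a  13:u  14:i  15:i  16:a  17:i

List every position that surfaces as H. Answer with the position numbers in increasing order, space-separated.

5 6 7 8 10 11 12 13

From /á/ at 5 rightward: 6 /e/ → H; 7 /e/ → H; 8 /u/ → H; bound reached.
From /á/ at 10 rightward: 11 /e/ → H; 12 /a/ → H; 13 /u/ → H; bound reached.
Targets with no active source: positions 1 2 3 4 9 14 15 16 17 stay [-high tone].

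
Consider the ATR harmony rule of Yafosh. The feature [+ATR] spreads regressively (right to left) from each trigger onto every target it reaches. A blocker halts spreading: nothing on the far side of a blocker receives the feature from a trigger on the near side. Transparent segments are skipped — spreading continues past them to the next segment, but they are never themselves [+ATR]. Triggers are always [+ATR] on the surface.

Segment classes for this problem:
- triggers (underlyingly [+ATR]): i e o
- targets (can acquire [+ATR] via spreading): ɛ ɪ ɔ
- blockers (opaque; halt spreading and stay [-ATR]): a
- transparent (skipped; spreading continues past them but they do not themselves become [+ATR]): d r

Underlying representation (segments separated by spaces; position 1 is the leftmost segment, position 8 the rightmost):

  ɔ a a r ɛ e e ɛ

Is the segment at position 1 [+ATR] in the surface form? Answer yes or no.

no

From /e/ at 6 leftward: 5 /ɛ/ → [+ATR]; 4 /r/ transparent; 3 /a/ blocks.
From /e/ at 7 leftward: 6 /e/ is itself a trigger — this domain ends here.
Targets with no active source: positions 1 8 stay [-ATR].
[+ATR] positions on the surface: 5 6 7.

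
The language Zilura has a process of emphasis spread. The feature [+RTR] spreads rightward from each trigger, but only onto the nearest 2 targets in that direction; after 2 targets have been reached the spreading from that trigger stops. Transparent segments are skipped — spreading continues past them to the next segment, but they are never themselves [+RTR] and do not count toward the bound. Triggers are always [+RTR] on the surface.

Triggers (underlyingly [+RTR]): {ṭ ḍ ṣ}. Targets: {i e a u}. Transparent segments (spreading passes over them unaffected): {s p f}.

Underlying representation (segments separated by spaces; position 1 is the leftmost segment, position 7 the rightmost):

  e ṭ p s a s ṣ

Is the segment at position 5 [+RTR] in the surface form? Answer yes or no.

From /ṭ/ at 2 rightward: 3 /p/ transparent; 4 /s/ transparent; 5 /a/ → [+RTR]; 6 /s/ transparent; 7 /ṣ/ is itself a trigger — this domain ends here.
From /ṣ/ at 7 rightward: word edge.
Target with no active source: position 1 stays [-emphatic].
[+RTR] positions on the surface: 2 5 7.

yes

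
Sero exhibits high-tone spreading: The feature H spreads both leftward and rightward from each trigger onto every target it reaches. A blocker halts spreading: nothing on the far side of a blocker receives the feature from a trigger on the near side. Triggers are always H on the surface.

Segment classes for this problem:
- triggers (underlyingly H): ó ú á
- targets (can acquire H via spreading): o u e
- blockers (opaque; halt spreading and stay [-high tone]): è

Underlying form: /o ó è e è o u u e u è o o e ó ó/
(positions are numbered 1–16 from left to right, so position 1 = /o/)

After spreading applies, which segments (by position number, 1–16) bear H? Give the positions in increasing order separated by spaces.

From /ó/ at 2 rightward: 3 /è/ blocks.
From /ó/ at 2 leftward: 1 /o/ → H; word edge.
From /ó/ at 15 rightward: 16 /ó/ is itself a trigger — this domain ends here.
From /ó/ at 15 leftward: 14 /e/ → H; 13 /o/ → H; 12 /o/ → H; 11 /è/ blocks.
From /ó/ at 16 rightward: word edge.
From /ó/ at 16 leftward: 15 /ó/ is itself a trigger — this domain ends here.
Targets with no active source: positions 4 6 7 8 9 10 stay [-high tone].

1 2 12 13 14 15 16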